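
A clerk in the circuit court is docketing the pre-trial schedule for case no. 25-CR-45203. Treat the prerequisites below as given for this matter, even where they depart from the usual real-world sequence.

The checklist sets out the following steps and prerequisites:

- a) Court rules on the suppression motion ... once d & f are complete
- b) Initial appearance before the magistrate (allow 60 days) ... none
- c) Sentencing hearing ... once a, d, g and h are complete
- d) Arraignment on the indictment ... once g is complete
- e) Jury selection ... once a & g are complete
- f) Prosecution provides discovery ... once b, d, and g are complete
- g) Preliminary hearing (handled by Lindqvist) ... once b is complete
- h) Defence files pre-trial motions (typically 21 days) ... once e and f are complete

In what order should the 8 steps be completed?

b, g, d, f, a, e, h, c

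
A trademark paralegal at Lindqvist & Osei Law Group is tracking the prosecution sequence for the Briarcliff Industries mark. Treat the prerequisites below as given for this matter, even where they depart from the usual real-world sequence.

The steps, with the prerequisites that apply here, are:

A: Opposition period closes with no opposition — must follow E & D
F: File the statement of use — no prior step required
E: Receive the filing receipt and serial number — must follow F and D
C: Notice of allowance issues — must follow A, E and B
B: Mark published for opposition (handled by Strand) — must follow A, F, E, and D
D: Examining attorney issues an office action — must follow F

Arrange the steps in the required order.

F, D, E, A, B, C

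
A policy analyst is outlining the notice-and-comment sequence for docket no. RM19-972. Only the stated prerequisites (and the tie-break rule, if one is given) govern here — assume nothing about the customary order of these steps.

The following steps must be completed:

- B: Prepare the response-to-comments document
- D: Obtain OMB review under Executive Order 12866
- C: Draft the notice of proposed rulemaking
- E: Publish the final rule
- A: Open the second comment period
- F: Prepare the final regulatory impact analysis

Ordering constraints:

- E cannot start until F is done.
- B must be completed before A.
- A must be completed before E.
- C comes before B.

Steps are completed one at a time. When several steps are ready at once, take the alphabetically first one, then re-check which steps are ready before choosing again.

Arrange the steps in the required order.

C, B, A, D, F, E

C, D and F have no prerequisites; C has the earlier label, so C is first.
B now also ready, so the ready set is {B, D, F}; B has the earlier label → B.
A now also ready, so the ready set is {A, D, F}; A has the earlier label → A.
Ready: D and F. D has the earlier label → D.
Next only F has its prerequisites met → F.
E needed A and F, now all done → E.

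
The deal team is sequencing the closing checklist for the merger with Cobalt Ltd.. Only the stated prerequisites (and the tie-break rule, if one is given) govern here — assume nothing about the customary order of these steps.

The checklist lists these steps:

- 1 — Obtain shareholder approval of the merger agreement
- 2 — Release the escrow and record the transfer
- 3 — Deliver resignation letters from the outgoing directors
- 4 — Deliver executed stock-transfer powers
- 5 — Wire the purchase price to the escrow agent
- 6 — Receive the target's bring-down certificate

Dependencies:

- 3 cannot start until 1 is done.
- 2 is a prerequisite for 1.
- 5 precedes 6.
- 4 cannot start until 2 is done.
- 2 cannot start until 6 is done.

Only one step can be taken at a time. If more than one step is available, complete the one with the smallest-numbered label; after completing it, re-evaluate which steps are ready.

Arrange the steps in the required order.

5, 6, 2, 1, 3, 4

Only 5 has no prerequisites, so it is first.
6 needed 5, now all done → 6.
2 is the only step now ready → 2.
Ready: 1 and 4. 1 has the earlier label → 1.
3 now also ready, so the ready set is {3, 4}; 3 has the earlier label → 3.
4 is the only step now ready → 4.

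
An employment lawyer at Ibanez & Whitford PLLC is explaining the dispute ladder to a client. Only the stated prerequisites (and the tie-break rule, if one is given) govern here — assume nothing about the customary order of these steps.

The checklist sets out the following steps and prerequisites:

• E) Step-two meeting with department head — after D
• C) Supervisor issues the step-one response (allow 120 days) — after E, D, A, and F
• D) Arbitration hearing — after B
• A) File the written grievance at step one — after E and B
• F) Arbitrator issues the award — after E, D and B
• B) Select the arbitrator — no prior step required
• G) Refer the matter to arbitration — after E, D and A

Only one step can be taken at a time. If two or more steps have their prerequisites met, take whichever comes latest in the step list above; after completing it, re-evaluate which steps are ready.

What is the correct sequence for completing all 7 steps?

B → D → E → F → A → G → C

B has no prerequisites → B first.
D needed B, now all done → D.
E needed D, now all done → E.
Ready: F and A. F is listed later → F.
A needed B and E, now all done → A.
G and C are both available; G is listed later → G.
C is the only step now ready → C.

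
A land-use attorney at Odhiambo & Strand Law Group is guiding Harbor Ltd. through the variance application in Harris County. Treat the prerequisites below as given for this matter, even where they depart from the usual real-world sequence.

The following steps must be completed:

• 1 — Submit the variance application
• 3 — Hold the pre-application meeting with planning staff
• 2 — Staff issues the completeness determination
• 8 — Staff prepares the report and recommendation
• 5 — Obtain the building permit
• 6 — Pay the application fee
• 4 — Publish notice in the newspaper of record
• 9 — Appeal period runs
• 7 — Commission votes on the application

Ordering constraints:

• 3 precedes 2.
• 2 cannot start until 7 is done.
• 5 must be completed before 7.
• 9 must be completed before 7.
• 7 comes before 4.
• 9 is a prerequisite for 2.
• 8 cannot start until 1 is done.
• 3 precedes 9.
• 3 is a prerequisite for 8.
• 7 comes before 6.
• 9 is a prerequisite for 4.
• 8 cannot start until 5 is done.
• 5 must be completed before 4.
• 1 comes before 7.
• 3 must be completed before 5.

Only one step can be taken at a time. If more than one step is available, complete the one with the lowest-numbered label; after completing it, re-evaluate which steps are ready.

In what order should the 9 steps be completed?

1 and 3 have no prerequisites; 1 has the earlier label, so 1 is first.
That leaves 3 as the only ready step → 3.
Ready: 5 and 9. 5 has the earlier label → 5.
8 and 9 are both available; 8 has the earlier label → 8.
9 is the only step now ready → 9.
Next only 7 has its prerequisites met → 7.
Now 2, 4 and 6 have their prerequisites met. 2 has the earlier label, so 2 next.
Ready: 4 and 6. 4 has the earlier label → 4.
6 is the only step now ready → 6.

1, 3, 5, 8, 9, 7, 2, 4, 6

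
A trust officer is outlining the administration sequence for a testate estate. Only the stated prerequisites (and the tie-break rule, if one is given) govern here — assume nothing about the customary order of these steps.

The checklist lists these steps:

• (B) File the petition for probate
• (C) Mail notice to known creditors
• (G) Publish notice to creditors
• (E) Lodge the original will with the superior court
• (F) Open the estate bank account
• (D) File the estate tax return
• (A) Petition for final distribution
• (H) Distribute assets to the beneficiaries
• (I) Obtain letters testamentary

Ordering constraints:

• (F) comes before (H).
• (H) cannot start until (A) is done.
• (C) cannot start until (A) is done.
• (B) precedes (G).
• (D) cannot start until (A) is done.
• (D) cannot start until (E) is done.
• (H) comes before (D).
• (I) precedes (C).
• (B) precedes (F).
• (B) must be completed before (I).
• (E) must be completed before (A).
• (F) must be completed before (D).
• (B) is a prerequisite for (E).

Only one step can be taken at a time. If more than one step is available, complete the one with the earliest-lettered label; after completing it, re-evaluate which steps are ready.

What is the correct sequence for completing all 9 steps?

Only (B) has no prerequisites, so it is first.
Now (E), (F), (G) and (I) have their prerequisites met. (E) has the earlier label, so (E) next.
Now (A), (F), (G) and (I) have their prerequisites met. (A) has the earlier label, so (A) next.
(F), (G) and (I) are all available; (F) has the earlier label → (F).
Ready: (G), (H) and (I). (G) has the earlier label → (G).
(H) and (I) are both available; (H) has the earlier label → (H).
Now (D) and (I) have their prerequisites met. (D) has the earlier label, so (D) next.
Next only (I) has its prerequisites met → (I).
(C) needed (A) and (I), now all done → (C).

(B), (E), (A), (F), (G), (H), (D), (I), (C)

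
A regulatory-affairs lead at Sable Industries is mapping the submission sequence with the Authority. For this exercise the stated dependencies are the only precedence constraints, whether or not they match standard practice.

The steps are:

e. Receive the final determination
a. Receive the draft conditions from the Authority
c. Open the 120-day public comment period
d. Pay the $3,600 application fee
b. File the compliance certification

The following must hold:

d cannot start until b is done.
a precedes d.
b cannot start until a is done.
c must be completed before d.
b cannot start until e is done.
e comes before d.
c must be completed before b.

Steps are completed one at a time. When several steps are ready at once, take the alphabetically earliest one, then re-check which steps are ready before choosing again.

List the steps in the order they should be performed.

a → c → e → b → d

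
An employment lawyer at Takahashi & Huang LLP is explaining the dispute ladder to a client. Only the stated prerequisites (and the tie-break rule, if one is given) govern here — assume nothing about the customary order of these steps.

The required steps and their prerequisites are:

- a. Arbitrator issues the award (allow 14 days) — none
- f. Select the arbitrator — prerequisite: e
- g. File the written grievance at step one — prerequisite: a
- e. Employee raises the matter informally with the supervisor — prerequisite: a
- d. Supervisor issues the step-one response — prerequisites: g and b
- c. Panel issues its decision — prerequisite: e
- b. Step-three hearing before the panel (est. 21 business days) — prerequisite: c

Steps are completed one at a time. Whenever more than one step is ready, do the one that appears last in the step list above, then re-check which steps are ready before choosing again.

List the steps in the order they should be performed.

Only a has no prerequisites, so it is first.
e and g are both available; e is listed later → e.
c and f now also ready, so the ready set is {c, g, f}; c is listed later → c.
b now also ready, so the ready set is {b, g, f}; b is listed later → b.
Now g and f have their prerequisites met. g is listed later, so g next.
Ready: d and f. d is listed later → d.
f is the only step now ready → f.

a, e, c, b, g, d, f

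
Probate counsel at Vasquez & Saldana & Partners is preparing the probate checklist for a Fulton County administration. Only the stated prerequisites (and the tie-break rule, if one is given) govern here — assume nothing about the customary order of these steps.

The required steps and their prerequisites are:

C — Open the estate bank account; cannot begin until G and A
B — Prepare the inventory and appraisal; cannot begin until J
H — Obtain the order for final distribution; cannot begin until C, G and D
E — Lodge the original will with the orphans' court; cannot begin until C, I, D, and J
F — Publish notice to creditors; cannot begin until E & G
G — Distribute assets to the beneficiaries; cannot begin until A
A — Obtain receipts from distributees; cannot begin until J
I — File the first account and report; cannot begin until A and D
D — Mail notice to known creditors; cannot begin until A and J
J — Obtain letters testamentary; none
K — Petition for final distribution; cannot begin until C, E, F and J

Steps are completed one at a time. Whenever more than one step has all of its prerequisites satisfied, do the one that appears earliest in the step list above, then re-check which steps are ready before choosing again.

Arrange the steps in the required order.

J has no prerequisites → J first.
B and A are both available; B is listed earlier → B.
A needed J, now all done → A.
G and D are both available; G is listed earlier → G.
C and D are both available; C is listed earlier → C.
D needed A and J, now all done → D.
H and I are both available; H is listed earlier → H.
I needed A and D, now all done → I.
E needed C, I, D and J, now all done → E.
F needed E and G, now all done → F.
K needed C, E, F and J, now all done → K.

J, B, A, G, C, D, H, I, E, F, K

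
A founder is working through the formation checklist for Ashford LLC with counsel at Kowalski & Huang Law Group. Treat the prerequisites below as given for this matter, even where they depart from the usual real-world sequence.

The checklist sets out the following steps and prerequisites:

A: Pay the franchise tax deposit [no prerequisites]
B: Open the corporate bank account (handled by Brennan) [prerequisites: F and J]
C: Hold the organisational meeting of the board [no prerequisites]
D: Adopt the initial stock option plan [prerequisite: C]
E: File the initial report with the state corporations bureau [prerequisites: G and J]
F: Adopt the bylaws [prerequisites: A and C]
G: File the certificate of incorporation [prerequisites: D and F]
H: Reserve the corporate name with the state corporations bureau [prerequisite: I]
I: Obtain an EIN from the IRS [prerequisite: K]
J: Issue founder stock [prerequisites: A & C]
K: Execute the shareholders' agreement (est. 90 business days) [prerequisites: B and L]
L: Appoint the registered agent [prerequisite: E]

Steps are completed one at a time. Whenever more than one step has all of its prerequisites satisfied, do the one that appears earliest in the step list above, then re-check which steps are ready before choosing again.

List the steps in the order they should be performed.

Nothing is required for A and C. A is listed earlier → A first.
Next only C has its prerequisites met → C.
D, F and J are all available; D is listed earlier → D.
F and J are both available; F is listed earlier → F.
Ready: G and J. G is listed earlier → G.
Next only J has its prerequisites met → J.
B and E are both available; B is listed earlier → B.
E is the only step now ready → E.
Next only L has its prerequisites met → L.
Next only K has its prerequisites met → K.
Next only I has its prerequisites met → I.
That leaves H as the only ready step → H.

A → C → D → F → G → J → B → E → L → K → I → H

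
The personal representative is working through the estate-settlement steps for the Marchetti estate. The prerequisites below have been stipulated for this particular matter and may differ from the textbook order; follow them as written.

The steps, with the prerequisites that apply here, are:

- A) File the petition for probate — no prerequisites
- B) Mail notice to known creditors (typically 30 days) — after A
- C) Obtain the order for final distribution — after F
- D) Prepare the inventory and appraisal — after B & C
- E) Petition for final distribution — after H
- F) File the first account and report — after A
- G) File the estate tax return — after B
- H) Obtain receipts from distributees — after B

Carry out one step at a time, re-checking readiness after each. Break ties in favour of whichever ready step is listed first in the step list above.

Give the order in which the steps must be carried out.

A is the only step with nothing outstanding, so it goes first.
B and F are both available; B is listed earlier → B.
Now F, G and H have their prerequisites met. F is listed earlier, so F next.
Ready: C, G and H. C is listed earlier → C.
Now D, G and H have their prerequisites met. D is listed earlier, so D next.
G and H are both available; G is listed earlier → G.
Next only H has its prerequisites met → H.
E needed H, now all done → E.

A, B, F, C, D, G, H, E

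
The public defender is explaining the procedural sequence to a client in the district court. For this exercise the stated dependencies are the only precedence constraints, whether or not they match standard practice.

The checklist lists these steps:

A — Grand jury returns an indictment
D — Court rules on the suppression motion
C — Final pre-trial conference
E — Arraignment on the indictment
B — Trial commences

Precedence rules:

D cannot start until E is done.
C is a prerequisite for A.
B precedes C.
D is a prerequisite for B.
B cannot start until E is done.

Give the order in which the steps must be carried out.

E → D → B → C → A

E has no prerequisites → E first.
That leaves D as the only ready step → D.
B needed D and E, now all done → B.
That leaves C as the only ready step → C.
A needed C, now all done → A.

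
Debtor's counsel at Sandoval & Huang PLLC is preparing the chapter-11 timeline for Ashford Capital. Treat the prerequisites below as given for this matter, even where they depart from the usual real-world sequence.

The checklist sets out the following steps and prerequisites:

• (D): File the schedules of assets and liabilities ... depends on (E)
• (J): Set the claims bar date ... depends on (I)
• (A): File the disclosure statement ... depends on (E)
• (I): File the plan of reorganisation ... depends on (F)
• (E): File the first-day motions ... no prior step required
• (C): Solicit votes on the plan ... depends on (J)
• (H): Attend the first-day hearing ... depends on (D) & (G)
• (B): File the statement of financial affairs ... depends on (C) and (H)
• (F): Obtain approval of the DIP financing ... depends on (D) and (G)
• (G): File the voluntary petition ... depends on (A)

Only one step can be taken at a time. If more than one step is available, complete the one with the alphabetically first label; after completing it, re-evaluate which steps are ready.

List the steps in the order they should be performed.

(E), (A), (D), (G), (F), (H), (I), (J), (C), (B)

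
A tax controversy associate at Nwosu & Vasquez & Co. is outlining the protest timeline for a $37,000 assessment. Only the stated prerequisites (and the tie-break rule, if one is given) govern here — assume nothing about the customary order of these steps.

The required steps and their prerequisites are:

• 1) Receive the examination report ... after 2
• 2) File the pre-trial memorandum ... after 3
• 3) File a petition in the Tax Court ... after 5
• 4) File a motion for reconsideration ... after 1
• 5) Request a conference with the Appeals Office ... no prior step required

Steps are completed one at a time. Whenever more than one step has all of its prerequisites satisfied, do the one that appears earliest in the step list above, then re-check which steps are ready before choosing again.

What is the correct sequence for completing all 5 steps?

5 3 2 1 4

5 is the only step with nothing outstanding, so it goes first.
Next only 3 has its prerequisites met → 3.
2 needed 3, now all done → 2.
Next only 1 has its prerequisites met → 1.
Next only 4 has its prerequisites met → 4.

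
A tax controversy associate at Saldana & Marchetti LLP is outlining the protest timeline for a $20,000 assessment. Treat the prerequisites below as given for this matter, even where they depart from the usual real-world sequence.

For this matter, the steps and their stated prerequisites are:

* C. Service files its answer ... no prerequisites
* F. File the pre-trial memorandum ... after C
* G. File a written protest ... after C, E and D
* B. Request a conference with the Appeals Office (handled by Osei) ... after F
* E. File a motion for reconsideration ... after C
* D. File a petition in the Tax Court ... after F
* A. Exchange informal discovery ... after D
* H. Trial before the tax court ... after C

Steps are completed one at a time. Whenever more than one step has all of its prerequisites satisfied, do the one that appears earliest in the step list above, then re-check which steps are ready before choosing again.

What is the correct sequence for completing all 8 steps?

Only C has no prerequisites, so it is first.
Ready: F, E and H. F is listed earlier → F.
Ready: B, E, D and H. B is listed earlier → B.
E, D and H are all available; E is listed earlier → E.
Now D and H have their prerequisites met. D is listed earlier, so D next.
Ready: G, A and H. G is listed earlier → G.
Now A and H have their prerequisites met. A is listed earlier, so A next.
H is the only step now ready → H.

C → F → B → E → D → G → A → H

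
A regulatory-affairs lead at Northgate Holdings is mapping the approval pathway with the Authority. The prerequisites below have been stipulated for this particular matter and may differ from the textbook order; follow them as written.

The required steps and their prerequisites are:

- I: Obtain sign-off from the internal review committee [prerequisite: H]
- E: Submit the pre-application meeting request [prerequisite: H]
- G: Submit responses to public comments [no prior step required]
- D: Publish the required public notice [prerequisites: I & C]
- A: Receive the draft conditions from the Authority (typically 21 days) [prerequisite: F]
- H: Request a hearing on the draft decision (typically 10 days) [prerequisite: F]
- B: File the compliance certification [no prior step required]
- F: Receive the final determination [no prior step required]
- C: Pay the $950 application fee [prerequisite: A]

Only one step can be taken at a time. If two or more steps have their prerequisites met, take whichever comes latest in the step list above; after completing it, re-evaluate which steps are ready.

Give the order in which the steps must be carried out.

F, B and G have no prerequisites; F is listed later, so F is first.
Now B, H, A and G have their prerequisites met. B is listed later, so B next.
H, A and G are all available; H is listed later → H.
A, G, E and I are all available; A is listed later → A.
C now also ready, so the ready set is {C, G, E, I}; C is listed later → C.
Ready: G, E and I. G is listed later → G.
Now E and I have their prerequisites met. E is listed later, so E next.
I needed H, now all done → I.
That leaves D as the only ready step → D.

F B H A C G E I D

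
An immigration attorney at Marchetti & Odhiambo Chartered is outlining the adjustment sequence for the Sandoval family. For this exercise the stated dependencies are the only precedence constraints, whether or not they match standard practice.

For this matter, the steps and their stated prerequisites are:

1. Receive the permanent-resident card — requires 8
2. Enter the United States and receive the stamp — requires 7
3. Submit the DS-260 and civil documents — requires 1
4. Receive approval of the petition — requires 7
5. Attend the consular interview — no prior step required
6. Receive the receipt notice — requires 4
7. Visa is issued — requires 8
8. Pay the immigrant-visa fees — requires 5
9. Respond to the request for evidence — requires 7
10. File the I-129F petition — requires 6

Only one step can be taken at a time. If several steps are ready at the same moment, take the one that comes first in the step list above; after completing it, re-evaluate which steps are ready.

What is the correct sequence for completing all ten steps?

Only 5 has no prerequisites, so it is first.
8 needed 5, now all done → 8.
Ready: 1 and 7. 1 is listed earlier → 1.
Now 3 and 7 have their prerequisites met. 3 is listed earlier, so 3 next.
Next only 7 has its prerequisites met → 7.
Ready: 2, 4 and 9. 2 is listed earlier → 2.
Ready: 4 and 9. 4 is listed earlier → 4.
6 now also ready, so the ready set is {6, 9}; 6 is listed earlier → 6.
10 now also ready, so the ready set is {9, 10}; 9 is listed earlier → 9.
Next only 10 has its prerequisites met → 10.

5 → 8 → 1 → 3 → 7 → 2 → 4 → 6 → 9 → 10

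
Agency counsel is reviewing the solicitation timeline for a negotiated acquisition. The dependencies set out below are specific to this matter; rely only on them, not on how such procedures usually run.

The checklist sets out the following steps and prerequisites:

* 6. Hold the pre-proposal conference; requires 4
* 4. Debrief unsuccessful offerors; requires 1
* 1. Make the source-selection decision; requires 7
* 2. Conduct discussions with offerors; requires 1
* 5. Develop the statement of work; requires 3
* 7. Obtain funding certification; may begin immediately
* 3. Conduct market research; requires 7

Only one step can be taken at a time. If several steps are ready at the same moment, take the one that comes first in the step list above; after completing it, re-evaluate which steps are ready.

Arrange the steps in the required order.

7 → 1 → 4 → 6 → 2 → 3 → 5

7 has no prerequisites → 7 first.
1 and 3 are both available; 1 is listed earlier → 1.
4, 2 and 3 are all available; 4 is listed earlier → 4.
Ready: 6, 2 and 3. 6 is listed earlier → 6.
2 and 3 are both available; 2 is listed earlier → 2.
3 needed 7, now all done → 3.
5 needed 3, now all done → 5.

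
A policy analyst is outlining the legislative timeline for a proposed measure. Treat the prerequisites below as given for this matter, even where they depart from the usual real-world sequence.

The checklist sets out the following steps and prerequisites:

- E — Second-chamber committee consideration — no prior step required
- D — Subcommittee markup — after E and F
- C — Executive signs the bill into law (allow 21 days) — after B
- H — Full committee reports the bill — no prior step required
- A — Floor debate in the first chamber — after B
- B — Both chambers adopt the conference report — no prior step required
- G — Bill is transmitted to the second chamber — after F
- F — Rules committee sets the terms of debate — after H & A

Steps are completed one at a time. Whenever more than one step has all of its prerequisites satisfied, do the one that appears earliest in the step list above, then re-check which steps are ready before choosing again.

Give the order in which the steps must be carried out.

E, H and B have no prerequisites; E is listed earlier, so E is first.
H and B are both available; H is listed earlier → H.
That leaves B as the only ready step → B.
Ready: C and A. C is listed earlier → C.
Next only A has its prerequisites met → A.
F is the only step now ready → F.
Ready: D and G. D is listed earlier → D.
That leaves G as the only ready step → G.

E, H, B, C, A, F, D, G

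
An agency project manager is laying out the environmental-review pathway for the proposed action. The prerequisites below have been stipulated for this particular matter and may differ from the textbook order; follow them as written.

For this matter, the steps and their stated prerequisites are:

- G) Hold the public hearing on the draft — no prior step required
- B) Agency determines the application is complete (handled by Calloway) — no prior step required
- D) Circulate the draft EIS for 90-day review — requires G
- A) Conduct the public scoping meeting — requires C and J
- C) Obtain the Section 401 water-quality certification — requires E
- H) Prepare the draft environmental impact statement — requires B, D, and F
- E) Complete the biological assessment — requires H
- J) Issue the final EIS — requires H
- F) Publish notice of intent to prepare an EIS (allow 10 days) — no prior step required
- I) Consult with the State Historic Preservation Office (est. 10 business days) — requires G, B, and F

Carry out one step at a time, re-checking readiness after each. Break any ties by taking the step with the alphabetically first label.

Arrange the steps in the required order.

B → F → G → D → H → E → C → I → J → A

Nothing is required for B, F and G. B has the earlier label → B first.
F and G are both available; F has the earlier label → F.
G is the only step now ready → G.
Ready: D and I. D has the earlier label → D.
H now also ready, so the ready set is {H, I}; H has the earlier label → H.
E and J now also ready, so the ready set is {E, I, J}; E has the earlier label → E.
C, I and J are all available; C has the earlier label → C.
Now I and J have their prerequisites met. I has the earlier label, so I next.
Next only J has its prerequisites met → J.
A needed C and J, now all done → A.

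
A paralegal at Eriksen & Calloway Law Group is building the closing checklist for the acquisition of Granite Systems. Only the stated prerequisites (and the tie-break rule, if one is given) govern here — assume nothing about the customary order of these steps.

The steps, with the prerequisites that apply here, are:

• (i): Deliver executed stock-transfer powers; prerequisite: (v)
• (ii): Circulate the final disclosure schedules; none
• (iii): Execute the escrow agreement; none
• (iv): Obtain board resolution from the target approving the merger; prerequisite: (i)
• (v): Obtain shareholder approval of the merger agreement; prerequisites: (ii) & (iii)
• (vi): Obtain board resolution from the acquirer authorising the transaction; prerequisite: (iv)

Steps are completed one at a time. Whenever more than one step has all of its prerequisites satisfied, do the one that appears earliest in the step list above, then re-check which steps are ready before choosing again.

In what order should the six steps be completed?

(ii) (iii) (v) (i) (iv) (vi)

Nothing is required for (ii) and (iii). (ii) is listed earlier → (ii) first.
That leaves (iii) as the only ready step → (iii).
That leaves (v) as the only ready step → (v).
(i) needed (v), now all done → (i).
(iv) needed (i), now all done → (iv).
That leaves (vi) as the only ready step → (vi).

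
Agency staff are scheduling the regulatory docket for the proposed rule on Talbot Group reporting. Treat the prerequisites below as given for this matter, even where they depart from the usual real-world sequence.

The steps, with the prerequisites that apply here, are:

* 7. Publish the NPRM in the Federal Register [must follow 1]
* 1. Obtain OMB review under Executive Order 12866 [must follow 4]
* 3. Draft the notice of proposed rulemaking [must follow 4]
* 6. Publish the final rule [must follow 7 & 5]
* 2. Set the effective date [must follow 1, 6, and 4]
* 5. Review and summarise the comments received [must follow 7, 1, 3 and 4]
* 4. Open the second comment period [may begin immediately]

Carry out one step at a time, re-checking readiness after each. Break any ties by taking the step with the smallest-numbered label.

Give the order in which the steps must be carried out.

4 → 1 → 3 → 7 → 5 → 6 → 2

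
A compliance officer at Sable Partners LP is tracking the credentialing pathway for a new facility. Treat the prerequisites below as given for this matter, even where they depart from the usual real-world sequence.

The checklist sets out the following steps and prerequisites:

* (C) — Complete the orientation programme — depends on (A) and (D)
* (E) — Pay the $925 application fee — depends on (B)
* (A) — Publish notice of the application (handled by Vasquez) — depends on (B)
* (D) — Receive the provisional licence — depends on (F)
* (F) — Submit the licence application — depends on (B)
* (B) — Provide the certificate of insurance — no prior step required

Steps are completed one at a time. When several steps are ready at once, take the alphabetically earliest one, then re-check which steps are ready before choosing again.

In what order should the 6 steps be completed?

(B), (A), (E), (F), (D), (C)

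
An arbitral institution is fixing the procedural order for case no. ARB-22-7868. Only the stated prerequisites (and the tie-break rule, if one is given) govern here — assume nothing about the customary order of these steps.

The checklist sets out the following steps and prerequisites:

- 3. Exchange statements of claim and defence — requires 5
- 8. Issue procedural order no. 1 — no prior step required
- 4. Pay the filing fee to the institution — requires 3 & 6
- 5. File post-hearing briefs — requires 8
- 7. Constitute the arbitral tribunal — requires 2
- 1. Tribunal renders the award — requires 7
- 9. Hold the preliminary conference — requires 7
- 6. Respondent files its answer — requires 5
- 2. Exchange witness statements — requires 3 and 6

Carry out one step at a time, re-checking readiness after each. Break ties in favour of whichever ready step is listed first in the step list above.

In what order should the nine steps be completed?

8, 5, 3, 6, 4, 2, 7, 1, 9

Only 8 has no prerequisites, so it is first.
5 needed 8, now all done → 5.
Ready: 3 and 6. 3 is listed earlier → 3.
6 needed 5, now all done → 6.
Now 4 and 2 have their prerequisites met. 4 is listed earlier, so 4 next.
2 needed 3 and 6, now all done → 2.
That leaves 7 as the only ready step → 7.
Now 1 and 9 have their prerequisites met. 1 is listed earlier, so 1 next.
9 needed 7, now all done → 9.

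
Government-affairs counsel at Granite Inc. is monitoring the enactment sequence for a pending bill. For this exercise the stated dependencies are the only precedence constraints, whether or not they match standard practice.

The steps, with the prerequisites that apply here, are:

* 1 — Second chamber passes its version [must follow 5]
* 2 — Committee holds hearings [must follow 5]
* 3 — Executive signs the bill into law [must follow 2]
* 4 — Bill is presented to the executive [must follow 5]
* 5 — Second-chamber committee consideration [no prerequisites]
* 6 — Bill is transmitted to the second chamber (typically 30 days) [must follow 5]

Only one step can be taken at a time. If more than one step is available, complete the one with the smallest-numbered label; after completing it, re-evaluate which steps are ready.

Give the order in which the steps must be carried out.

5 has no prerequisites → 5 first.
Now 1, 2, 4 and 6 have their prerequisites met. 1 has the earlier label, so 1 next.
Ready: 2, 4 and 6. 2 has the earlier label → 2.
Ready: 3, 4 and 6. 3 has the earlier label → 3.
4 and 6 are both available; 4 has the earlier label → 4.
6 needed 5, now all done → 6.

5, 1, 2, 3, 4, 6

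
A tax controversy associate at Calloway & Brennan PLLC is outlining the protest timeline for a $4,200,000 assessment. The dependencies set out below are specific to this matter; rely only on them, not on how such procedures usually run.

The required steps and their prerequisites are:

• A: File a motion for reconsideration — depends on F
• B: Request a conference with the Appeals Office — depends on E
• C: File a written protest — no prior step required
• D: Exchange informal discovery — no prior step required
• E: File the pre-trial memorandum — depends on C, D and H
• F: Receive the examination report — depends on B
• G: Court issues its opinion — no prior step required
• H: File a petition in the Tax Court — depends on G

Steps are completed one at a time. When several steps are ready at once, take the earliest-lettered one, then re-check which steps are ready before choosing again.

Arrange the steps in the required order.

C, D and G have no prerequisites; C has the earlier label, so C is first.
D and G are both available; D has the earlier label → D.
That leaves G as the only ready step → G.
H needed G, now all done → H.
Next only E has its prerequisites met → E.
B needed E, now all done → B.
That leaves F as the only ready step → F.
That leaves A as the only ready step → A.

C, D, G, H, E, B, F, A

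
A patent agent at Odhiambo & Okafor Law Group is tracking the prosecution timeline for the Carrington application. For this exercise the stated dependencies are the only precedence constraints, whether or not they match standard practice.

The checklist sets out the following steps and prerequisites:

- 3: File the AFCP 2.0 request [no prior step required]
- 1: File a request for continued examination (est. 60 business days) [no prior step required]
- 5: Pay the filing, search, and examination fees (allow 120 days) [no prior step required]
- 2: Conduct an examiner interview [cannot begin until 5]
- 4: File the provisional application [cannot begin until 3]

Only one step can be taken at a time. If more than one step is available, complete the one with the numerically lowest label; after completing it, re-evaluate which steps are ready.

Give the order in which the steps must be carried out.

Nothing is required for 1, 3 and 5. 1 has the earlier label → 1 first.
Now 3 and 5 have their prerequisites met. 3 has the earlier label, so 3 next.
Now 4 and 5 have their prerequisites met. 4 has the earlier label, so 4 next.
Next only 5 has its prerequisites met → 5.
2 needed 5, now all done → 2.

1 → 3 → 4 → 5 → 2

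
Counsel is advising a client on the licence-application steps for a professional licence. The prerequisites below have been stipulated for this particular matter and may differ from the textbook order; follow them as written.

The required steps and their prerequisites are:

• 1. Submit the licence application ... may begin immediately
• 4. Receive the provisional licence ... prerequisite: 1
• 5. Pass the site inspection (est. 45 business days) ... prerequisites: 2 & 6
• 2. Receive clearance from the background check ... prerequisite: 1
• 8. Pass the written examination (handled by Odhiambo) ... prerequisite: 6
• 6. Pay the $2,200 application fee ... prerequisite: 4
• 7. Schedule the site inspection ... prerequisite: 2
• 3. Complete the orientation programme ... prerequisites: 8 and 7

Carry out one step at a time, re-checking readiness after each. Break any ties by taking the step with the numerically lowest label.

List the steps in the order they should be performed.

1 is the only step with nothing outstanding, so it goes first.
Now 2 and 4 have their prerequisites met. 2 has the earlier label, so 2 next.
Now 4 and 7 have their prerequisites met. 4 has the earlier label, so 4 next.
6 now also ready, so the ready set is {6, 7}; 6 has the earlier label → 6.
5 and 8 now also ready, so the ready set is {5, 7, 8}; 5 has the earlier label → 5.
Ready: 7 and 8. 7 has the earlier label → 7.
8 needed 6, now all done → 8.
Next only 3 has its prerequisites met → 3.

1, 2, 4, 6, 5, 7, 8, 3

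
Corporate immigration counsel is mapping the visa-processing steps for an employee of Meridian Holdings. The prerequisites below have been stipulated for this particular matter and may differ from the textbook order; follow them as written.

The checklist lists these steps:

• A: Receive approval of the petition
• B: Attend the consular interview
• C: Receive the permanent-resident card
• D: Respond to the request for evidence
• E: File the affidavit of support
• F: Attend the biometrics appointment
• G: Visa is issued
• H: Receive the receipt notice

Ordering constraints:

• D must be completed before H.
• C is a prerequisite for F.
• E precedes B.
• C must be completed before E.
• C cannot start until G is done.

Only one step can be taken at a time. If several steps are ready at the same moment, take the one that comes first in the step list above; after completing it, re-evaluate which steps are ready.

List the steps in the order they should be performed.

Nothing is required for A, D and G. A is listed earlier → A first.
Ready: D and G. D is listed earlier → D.
Ready: G and H. G is listed earlier → G.
Ready: C and H. C is listed earlier → C.
E and F now also ready, so the ready set is {E, F, H}; E is listed earlier → E.
B now also ready, so the ready set is {B, F, H}; B is listed earlier → B.
Now F and H have their prerequisites met. F is listed earlier, so F next.
H is the only step now ready → H.

A D G C E B F H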